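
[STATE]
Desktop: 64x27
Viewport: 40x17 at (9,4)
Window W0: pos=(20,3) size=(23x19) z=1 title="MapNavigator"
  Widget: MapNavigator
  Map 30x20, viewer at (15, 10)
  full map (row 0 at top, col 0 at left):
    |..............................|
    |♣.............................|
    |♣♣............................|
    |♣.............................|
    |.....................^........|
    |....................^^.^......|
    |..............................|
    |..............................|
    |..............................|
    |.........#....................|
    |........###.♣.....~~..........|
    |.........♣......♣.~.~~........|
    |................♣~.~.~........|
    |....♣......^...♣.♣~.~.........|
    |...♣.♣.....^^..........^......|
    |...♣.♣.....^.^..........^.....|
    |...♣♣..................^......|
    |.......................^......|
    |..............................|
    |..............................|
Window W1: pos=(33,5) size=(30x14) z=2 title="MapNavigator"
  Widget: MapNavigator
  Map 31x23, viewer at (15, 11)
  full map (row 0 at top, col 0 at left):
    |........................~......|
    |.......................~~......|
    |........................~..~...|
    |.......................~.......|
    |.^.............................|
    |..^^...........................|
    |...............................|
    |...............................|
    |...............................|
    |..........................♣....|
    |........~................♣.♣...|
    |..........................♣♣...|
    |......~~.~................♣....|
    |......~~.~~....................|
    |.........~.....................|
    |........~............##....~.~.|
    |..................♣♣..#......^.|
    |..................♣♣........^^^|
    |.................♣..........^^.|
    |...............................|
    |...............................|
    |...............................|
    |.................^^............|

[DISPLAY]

           ┃ MapNavigator        ┃      
           ┠────────────┏━━━━━━━━━━━━━━━
           ┃............┃ MapNavigator  
           ┃............┠───────────────
           ┃............┃...............
           ┃............┃...............
           ┃............┃...............
           ┃............┃...............
           ┃....#.......┃.......~.......
           ┃...###.♣..@.┃..............@
           ┃....♣......♣┃.....~~.~......
           ┃...........♣┃.....~~.~~.....
           ┃......^...♣.┃........~......
           ┃♣.....^^....┃.......~.......
           ┃♣.....^.^...┗━━━━━━━━━━━━━━━
           ┃..................^..┃      
           ┃..................^..┃      


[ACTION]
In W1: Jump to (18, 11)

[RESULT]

           ┃ MapNavigator        ┃      
           ┠────────────┏━━━━━━━━━━━━━━━
           ┃............┃ MapNavigator  
           ┃............┠───────────────
           ┃............┃...............
           ┃............┃...............
           ┃............┃...............
           ┃............┃...............
           ┃....#.......┃....~..........
           ┃...###.♣..@.┃..............@
           ┃....♣......♣┃..~~.~.........
           ┃...........♣┃..~~.~~........
           ┃......^...♣.┃.....~.........
           ┃♣.....^^....┃....~..........
           ┃♣.....^.^...┗━━━━━━━━━━━━━━━
           ┃..................^..┃      
           ┃..................^..┃      


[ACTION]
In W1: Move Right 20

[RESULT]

           ┃ MapNavigator        ┃      
           ┠────────────┏━━━━━━━━━━━━━━━
           ┃............┃ MapNavigator  
           ┃............┠───────────────
           ┃............┃...............
           ┃............┃...............
           ┃............┃...............
           ┃............┃..........♣....
           ┃....#.......┃.........♣.♣...
           ┃...###.♣..@.┃..........♣♣..@
           ┃....♣......♣┃..........♣....
           ┃...........♣┃...............
           ┃......^...♣.┃...............
           ┃♣.....^^....┃.....##....~.~.
           ┃♣.....^.^...┗━━━━━━━━━━━━━━━
           ┃..................^..┃      
           ┃..................^..┃      


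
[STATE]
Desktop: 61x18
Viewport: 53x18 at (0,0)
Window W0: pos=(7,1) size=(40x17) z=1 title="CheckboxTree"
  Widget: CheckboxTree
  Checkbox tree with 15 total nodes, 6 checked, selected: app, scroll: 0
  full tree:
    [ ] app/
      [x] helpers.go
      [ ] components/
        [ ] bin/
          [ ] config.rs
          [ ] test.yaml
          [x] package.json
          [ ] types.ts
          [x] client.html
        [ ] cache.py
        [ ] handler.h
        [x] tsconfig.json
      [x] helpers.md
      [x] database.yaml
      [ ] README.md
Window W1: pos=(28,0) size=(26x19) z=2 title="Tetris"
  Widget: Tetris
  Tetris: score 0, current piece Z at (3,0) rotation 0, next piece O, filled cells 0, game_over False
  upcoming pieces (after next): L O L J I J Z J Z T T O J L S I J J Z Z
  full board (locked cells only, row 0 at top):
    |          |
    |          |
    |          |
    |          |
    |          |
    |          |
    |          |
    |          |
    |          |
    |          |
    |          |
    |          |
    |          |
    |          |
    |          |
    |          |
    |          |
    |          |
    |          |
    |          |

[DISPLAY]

                            ┏━━━━━━━━━━━━━━━━━━━━━━━━
       ┏━━━━━━━━━━━━━━━━━━━━┃ Tetris                 
       ┃ CheckboxTree       ┠────────────────────────
       ┠────────────────────┃          │Next:        
       ┃>[-] app/           ┃          │▓▓           
       ┃   [x] helpers.go   ┃          │▓▓           
       ┃   [-] components/  ┃          │             
       ┃     [-] bin/       ┃          │             
       ┃       [ ] config.rs┃          │             
       ┃       [ ] test.yaml┃          │Score:       
       ┃       [x] package.j┃          │0            
       ┃       [ ] types.ts ┃          │             
       ┃       [x] client.ht┃          │             
       ┃     [ ] cache.py   ┃          │             
       ┃     [ ] handler.h  ┃          │             
       ┃     [x] tsconfig.js┃          │             
       ┃   [x] helpers.md   ┃          │             
       ┗━━━━━━━━━━━━━━━━━━━━┃          │             


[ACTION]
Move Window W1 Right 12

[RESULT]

                                   ┏━━━━━━━━━━━━━━━━━
       ┏━━━━━━━━━━━━━━━━━━━━━━━━━━━┃ Tetris          
       ┃ CheckboxTree              ┠─────────────────
       ┠───────────────────────────┃          │Next: 
       ┃>[-] app/                  ┃          │▓▓    
       ┃   [x] helpers.go          ┃          │▓▓    
       ┃   [-] components/         ┃          │      
       ┃     [-] bin/              ┃          │      
       ┃       [ ] config.rs       ┃          │      
       ┃       [ ] test.yaml       ┃          │Score:
       ┃       [x] package.json    ┃          │0     
       ┃       [ ] types.ts        ┃          │      
       ┃       [x] client.html     ┃          │      
       ┃     [ ] cache.py          ┃          │      
       ┃     [ ] handler.h         ┃          │      
       ┃     [x] tsconfig.json     ┃          │      
       ┃   [x] helpers.md          ┃          │      
       ┗━━━━━━━━━━━━━━━━━━━━━━━━━━━┃          │      


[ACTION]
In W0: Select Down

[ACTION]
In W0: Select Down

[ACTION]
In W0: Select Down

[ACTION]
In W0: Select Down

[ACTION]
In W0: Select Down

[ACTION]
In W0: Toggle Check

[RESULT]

                                   ┏━━━━━━━━━━━━━━━━━
       ┏━━━━━━━━━━━━━━━━━━━━━━━━━━━┃ Tetris          
       ┃ CheckboxTree              ┠─────────────────
       ┠───────────────────────────┃          │Next: 
       ┃ [-] app/                  ┃          │▓▓    
       ┃   [x] helpers.go          ┃          │▓▓    
       ┃   [-] components/         ┃          │      
       ┃     [-] bin/              ┃          │      
       ┃       [ ] config.rs       ┃          │      
       ┃>      [x] test.yaml       ┃          │Score:
       ┃       [x] package.json    ┃          │0     
       ┃       [ ] types.ts        ┃          │      
       ┃       [x] client.html     ┃          │      
       ┃     [ ] cache.py          ┃          │      
       ┃     [ ] handler.h         ┃          │      
       ┃     [x] tsconfig.json     ┃          │      
       ┃   [x] helpers.md          ┃          │      
       ┗━━━━━━━━━━━━━━━━━━━━━━━━━━━┃          │      


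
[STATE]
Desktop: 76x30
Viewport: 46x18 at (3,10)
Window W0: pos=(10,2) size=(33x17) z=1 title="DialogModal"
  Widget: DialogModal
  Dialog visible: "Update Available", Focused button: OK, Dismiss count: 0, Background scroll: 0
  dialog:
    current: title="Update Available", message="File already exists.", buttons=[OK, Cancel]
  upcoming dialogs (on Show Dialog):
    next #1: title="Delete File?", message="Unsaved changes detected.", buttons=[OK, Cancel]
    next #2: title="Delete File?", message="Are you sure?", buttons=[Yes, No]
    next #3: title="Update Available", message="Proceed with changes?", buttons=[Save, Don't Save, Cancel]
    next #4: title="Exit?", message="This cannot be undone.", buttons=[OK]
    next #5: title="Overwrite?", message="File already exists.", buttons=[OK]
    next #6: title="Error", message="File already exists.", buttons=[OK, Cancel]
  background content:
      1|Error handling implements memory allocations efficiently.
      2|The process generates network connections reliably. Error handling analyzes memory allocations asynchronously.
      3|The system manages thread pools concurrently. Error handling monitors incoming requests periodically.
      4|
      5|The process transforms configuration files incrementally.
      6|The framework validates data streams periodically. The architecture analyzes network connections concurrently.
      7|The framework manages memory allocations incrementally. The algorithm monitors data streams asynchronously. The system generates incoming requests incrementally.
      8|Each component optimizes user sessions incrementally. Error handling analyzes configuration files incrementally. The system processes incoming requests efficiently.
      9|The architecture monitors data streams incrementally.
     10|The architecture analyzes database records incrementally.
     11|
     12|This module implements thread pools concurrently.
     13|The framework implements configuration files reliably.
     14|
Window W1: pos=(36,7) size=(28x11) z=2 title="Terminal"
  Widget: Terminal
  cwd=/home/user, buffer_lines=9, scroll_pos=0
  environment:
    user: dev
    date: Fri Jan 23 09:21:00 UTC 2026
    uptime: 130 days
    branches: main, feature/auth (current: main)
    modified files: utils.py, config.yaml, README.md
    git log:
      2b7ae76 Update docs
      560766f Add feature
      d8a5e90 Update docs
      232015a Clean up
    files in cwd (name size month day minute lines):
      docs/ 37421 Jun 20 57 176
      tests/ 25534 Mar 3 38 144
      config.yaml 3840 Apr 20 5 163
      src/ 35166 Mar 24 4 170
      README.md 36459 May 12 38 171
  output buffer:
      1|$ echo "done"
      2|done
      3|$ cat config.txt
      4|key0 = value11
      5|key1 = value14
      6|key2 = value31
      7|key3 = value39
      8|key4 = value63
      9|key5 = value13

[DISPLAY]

       ┃The│   Update Available  ┃$ echo "done
       ┃The│ File already exists.┃done        
       ┃Eac│    [OK]  Cancel     ┃$ cat config
       ┃The└─────────────────────┃key0 = value
       ┃The architecture analyzes┃key1 = value
       ┃                         ┃key2 = value
       ┃This module implements th┃key3 = value
       ┃The framework implements ┗━━━━━━━━━━━━
       ┗━━━━━━━━━━━━━━━━━━━━━━━━━━━━━━━┛      
                                              
                                              
                                              
                                              
                                              
                                              
                                              
                                              
                                              


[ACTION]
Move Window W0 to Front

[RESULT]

       ┃The│   Update Available   │a st┃ "done
       ┃The│ File already exists. │y al┃      
       ┃Eac│    [OK]  Cancel      │er s┃config
       ┃The└──────────────────────┘ata ┃ value
       ┃The architecture analyzes datab┃ value
       ┃                               ┃ value
       ┃This module implements thread p┃ value
       ┃The framework implements config┃━━━━━━
       ┗━━━━━━━━━━━━━━━━━━━━━━━━━━━━━━━┛      
                                              
                                              
                                              
                                              
                                              
                                              
                                              
                                              
                                              


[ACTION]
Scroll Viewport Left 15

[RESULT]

          ┃The│   Update Available   │a st┃ "d
          ┃The│ File already exists. │y al┃   
          ┃Eac│    [OK]  Cancel      │er s┃con
          ┃The└──────────────────────┘ata ┃ va
          ┃The architecture analyzes datab┃ va
          ┃                               ┃ va
          ┃This module implements thread p┃ va
          ┃The framework implements config┃━━━
          ┗━━━━━━━━━━━━━━━━━━━━━━━━━━━━━━━┛   
                                              
                                              
                                              
                                              
                                              
                                              
                                              
                                              
                                              


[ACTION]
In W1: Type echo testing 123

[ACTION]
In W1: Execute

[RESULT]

          ┃The│   Update Available   │a st┃ va
          ┃The│ File already exists. │y al┃ va
          ┃Eac│    [OK]  Cancel      │er s┃ va
          ┃The└──────────────────────┘ata ┃ va
          ┃The architecture analyzes datab┃ te
          ┃                               ┃g 1
          ┃This module implements thread p┃   
          ┃The framework implements config┃━━━
          ┗━━━━━━━━━━━━━━━━━━━━━━━━━━━━━━━┛   
                                              
                                              
                                              
                                              
                                              
                                              
                                              
                                              
                                              


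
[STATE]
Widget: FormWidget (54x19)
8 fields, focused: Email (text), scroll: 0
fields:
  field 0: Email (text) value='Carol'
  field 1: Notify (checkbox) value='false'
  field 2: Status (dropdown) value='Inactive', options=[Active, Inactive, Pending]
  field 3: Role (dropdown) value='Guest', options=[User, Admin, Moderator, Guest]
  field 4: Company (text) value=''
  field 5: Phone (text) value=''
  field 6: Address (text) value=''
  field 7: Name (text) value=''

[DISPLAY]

> Email:      [Carol                                 ]
  Notify:     [ ]                                     
  Status:     [Inactive                             ▼]
  Role:       [Guest                                ▼]
  Company:    [                                      ]
  Phone:      [                                      ]
  Address:    [                                      ]
  Name:       [                                      ]
                                                      
                                                      
                                                      
                                                      
                                                      
                                                      
                                                      
                                                      
                                                      
                                                      
                                                      


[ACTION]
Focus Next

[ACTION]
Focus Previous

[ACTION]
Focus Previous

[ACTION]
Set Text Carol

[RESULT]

  Email:      [Carol                                 ]
  Notify:     [ ]                                     
  Status:     [Inactive                             ▼]
  Role:       [Guest                                ▼]
  Company:    [                                      ]
  Phone:      [                                      ]
  Address:    [                                      ]
> Name:       [Carol                                 ]
                                                      
                                                      
                                                      
                                                      
                                                      
                                                      
                                                      
                                                      
                                                      
                                                      
                                                      


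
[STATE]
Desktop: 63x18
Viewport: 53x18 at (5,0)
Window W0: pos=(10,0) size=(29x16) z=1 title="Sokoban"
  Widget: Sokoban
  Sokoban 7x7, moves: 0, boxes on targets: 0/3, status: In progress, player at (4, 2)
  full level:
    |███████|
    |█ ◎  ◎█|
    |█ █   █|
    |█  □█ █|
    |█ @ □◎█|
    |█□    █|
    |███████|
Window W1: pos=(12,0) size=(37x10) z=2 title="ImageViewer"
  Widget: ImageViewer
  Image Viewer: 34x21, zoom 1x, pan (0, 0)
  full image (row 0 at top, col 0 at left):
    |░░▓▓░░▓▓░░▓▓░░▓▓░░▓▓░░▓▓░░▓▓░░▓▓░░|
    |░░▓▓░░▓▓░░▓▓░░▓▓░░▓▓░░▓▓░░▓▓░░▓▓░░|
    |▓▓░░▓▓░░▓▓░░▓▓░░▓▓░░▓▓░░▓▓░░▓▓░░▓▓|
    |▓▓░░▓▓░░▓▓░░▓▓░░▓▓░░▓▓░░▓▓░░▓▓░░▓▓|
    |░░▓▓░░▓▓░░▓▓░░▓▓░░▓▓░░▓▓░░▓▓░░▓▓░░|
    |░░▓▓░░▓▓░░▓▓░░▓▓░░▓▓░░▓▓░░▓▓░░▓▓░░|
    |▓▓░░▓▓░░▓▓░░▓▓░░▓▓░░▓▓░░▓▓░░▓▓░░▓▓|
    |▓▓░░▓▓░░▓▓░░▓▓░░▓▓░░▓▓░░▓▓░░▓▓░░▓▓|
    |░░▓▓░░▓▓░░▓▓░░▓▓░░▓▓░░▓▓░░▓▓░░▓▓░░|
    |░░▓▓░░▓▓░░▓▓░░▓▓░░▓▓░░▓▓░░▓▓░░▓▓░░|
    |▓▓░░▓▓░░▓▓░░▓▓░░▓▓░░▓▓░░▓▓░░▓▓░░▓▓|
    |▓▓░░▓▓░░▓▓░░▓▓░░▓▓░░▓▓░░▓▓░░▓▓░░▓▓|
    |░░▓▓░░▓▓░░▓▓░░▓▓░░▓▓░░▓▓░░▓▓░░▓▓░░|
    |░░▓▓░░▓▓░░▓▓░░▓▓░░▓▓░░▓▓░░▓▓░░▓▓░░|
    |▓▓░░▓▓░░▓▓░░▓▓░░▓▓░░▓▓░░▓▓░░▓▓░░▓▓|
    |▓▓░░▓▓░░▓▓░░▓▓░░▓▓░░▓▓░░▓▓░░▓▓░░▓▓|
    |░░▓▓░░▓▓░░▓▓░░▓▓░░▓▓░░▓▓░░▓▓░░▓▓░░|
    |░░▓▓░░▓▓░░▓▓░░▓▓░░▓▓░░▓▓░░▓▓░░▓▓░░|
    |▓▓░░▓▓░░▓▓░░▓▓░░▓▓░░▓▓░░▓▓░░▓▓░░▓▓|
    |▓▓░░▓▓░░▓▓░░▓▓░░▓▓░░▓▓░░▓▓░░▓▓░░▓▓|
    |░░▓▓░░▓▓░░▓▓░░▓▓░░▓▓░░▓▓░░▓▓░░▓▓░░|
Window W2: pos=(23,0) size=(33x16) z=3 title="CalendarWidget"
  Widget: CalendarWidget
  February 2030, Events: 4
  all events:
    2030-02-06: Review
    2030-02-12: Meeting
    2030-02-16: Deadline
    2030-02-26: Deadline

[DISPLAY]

     ┏━┏━━━━━━━━━━┏━━━━━━━━━━━━━━━━━━━━━━━━━━━━━━━┓  
     ┃ ┃ ImageView┃ CalendarWidget                ┃  
     ┠─┠──────────┠───────────────────────────────┨  
     ┃█┃░░▓▓░░▓▓░░┃         February 2030         ┃  
     ┃█┃░░▓▓░░▓▓░░┃Mo Tu We Th Fr Sa Su           ┃  
     ┃█┃▓▓░░▓▓░░▓▓┃             1  2  3           ┃  
     ┃█┃▓▓░░▓▓░░▓▓┃ 4  5  6*  7  8  9 10          ┃  
     ┃█┃░░▓▓░░▓▓░░┃11 12* 13 14 15 16* 17         ┃  
     ┃█┃░░▓▓░░▓▓░░┃18 19 20 21 22 23 24           ┃  
     ┃█┗━━━━━━━━━━┃25 26* 27 28                   ┃  
     ┃Moves: 0  0/┃                               ┃  
     ┃            ┃                               ┃  
     ┃            ┃                               ┃  
     ┃            ┃                               ┃  
     ┃            ┃                               ┃  
     ┗━━━━━━━━━━━━┗━━━━━━━━━━━━━━━━━━━━━━━━━━━━━━━┛  
                                                     
                                                     


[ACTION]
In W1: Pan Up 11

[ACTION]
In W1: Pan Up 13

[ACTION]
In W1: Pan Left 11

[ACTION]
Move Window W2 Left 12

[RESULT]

     ┏┏━━━━━━━━━━━━━━━━━━━━━━━━━━━━━━━┓━━━━┓         
     ┃┃ CalendarWidget                ┃    ┃         
     ┠┠───────────────────────────────┨────┨         
     ┃┃         February 2030         ┃▓░░ ┃         
     ┃┃Mo Tu We Th Fr Sa Su           ┃▓░░ ┃         
     ┃┃             1  2  3           ┃░▓▓ ┃         
     ┃┃ 4  5  6*  7  8  9 10          ┃░▓▓ ┃         
     ┃┃11 12* 13 14 15 16* 17         ┃▓░░ ┃         
     ┃┃18 19 20 21 22 23 24           ┃▓░░ ┃         
     ┃┃25 26* 27 28                   ┃━━━━┛         
     ┃┃                               ┃              
     ┃┃                               ┃              
     ┃┃                               ┃              
     ┃┃                               ┃              
     ┃┃                               ┃              
     ┗┗━━━━━━━━━━━━━━━━━━━━━━━━━━━━━━━┛              
                                                     
                                                     


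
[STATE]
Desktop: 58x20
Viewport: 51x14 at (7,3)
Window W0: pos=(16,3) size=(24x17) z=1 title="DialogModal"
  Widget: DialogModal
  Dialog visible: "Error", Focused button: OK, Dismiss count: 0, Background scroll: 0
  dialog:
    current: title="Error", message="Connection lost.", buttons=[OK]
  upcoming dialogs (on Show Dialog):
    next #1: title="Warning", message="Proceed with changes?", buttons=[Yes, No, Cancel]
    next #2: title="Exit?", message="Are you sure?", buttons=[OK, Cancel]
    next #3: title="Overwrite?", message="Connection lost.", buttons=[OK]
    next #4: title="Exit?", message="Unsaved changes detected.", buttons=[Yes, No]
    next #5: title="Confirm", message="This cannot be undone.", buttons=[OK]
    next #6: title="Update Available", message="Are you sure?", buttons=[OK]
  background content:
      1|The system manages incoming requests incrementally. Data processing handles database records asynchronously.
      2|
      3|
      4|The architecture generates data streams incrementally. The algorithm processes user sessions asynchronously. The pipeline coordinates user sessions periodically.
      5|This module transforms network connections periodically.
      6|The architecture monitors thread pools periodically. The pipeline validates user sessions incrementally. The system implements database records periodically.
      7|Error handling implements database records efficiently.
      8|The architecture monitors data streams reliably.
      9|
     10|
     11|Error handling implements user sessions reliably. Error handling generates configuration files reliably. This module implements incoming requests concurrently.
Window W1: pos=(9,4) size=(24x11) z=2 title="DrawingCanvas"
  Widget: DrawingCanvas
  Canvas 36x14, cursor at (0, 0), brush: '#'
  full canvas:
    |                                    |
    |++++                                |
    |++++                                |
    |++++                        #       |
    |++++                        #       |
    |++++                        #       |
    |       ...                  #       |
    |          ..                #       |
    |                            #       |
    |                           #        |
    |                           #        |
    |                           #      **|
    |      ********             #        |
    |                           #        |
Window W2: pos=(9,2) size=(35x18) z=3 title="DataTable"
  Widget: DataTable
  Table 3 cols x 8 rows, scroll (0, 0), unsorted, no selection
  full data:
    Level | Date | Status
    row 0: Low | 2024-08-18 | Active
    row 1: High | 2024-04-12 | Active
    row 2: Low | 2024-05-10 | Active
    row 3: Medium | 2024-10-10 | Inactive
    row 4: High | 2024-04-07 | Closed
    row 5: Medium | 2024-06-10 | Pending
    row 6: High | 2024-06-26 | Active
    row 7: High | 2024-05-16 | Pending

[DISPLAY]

  ┃ DataTable                       ┃              
  ┠─────────────────────────────────┨              
  ┃Level │Date      │Status         ┃              
  ┃──────┼──────────┼────────       ┃              
  ┃Low   │2024-08-18│Active         ┃              
  ┃High  │2024-04-12│Active         ┃              
  ┃Low   │2024-05-10│Active         ┃              
  ┃Medium│2024-10-10│Inactive       ┃              
  ┃High  │2024-04-07│Closed         ┃              
  ┃Medium│2024-06-10│Pending        ┃              
  ┃High  │2024-06-26│Active         ┃              
  ┃High  │2024-05-16│Pending        ┃              
  ┃                                 ┃              
  ┃                                 ┃              


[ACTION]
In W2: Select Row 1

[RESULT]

  ┃ DataTable                       ┃              
  ┠─────────────────────────────────┨              
  ┃Level │Date      │Status         ┃              
  ┃──────┼──────────┼────────       ┃              
  ┃Low   │2024-08-18│Active         ┃              
  ┃>igh  │2024-04-12│Active         ┃              
  ┃Low   │2024-05-10│Active         ┃              
  ┃Medium│2024-10-10│Inactive       ┃              
  ┃High  │2024-04-07│Closed         ┃              
  ┃Medium│2024-06-10│Pending        ┃              
  ┃High  │2024-06-26│Active         ┃              
  ┃High  │2024-05-16│Pending        ┃              
  ┃                                 ┃              
  ┃                                 ┃              


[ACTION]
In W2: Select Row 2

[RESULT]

  ┃ DataTable                       ┃              
  ┠─────────────────────────────────┨              
  ┃Level │Date      │Status         ┃              
  ┃──────┼──────────┼────────       ┃              
  ┃Low   │2024-08-18│Active         ┃              
  ┃High  │2024-04-12│Active         ┃              
  ┃>ow   │2024-05-10│Active         ┃              
  ┃Medium│2024-10-10│Inactive       ┃              
  ┃High  │2024-04-07│Closed         ┃              
  ┃Medium│2024-06-10│Pending        ┃              
  ┃High  │2024-06-26│Active         ┃              
  ┃High  │2024-05-16│Pending        ┃              
  ┃                                 ┃              
  ┃                                 ┃              


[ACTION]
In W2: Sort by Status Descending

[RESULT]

  ┃ DataTable                       ┃              
  ┠─────────────────────────────────┨              
  ┃Level │Date      │Status ▼       ┃              
  ┃──────┼──────────┼────────       ┃              
  ┃Medium│2024-06-10│Pending        ┃              
  ┃High  │2024-05-16│Pending        ┃              
  ┃>edium│2024-10-10│Inactive       ┃              
  ┃High  │2024-04-07│Closed         ┃              
  ┃Low   │2024-08-18│Active         ┃              
  ┃High  │2024-04-12│Active         ┃              
  ┃Low   │2024-05-10│Active         ┃              
  ┃High  │2024-06-26│Active         ┃              
  ┃                                 ┃              
  ┃                                 ┃              


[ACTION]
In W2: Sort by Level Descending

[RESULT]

  ┃ DataTable                       ┃              
  ┠─────────────────────────────────┨              
  ┃Level▼│Date      │Status         ┃              
  ┃──────┼──────────┼────────       ┃              
  ┃Medium│2024-06-10│Pending        ┃              
  ┃Medium│2024-10-10│Inactive       ┃              
  ┃>ow   │2024-08-18│Active         ┃              
  ┃Low   │2024-05-10│Active         ┃              
  ┃High  │2024-05-16│Pending        ┃              
  ┃High  │2024-04-07│Closed         ┃              
  ┃High  │2024-04-12│Active         ┃              
  ┃High  │2024-06-26│Active         ┃              
  ┃                                 ┃              
  ┃                                 ┃              


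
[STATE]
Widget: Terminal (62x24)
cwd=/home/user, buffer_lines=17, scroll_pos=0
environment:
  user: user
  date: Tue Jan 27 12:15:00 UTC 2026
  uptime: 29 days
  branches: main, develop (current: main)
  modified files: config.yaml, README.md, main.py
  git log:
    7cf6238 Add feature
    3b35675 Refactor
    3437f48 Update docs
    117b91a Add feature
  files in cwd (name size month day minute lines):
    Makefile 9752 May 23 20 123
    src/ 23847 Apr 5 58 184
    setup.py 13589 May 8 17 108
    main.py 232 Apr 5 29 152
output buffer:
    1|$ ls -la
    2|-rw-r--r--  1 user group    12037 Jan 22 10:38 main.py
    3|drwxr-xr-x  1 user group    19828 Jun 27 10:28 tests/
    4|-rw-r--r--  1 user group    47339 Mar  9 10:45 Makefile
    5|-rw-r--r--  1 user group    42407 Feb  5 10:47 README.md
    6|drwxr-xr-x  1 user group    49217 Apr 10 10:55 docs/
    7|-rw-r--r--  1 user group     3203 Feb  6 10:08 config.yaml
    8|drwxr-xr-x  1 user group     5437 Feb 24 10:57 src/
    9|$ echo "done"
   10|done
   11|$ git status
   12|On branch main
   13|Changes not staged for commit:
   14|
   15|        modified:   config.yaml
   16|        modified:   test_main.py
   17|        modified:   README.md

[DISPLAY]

$ ls -la                                                      
-rw-r--r--  1 user group    12037 Jan 22 10:38 main.py        
drwxr-xr-x  1 user group    19828 Jun 27 10:28 tests/         
-rw-r--r--  1 user group    47339 Mar  9 10:45 Makefile       
-rw-r--r--  1 user group    42407 Feb  5 10:47 README.md      
drwxr-xr-x  1 user group    49217 Apr 10 10:55 docs/          
-rw-r--r--  1 user group     3203 Feb  6 10:08 config.yaml    
drwxr-xr-x  1 user group     5437 Feb 24 10:57 src/           
$ echo "done"                                                 
done                                                          
$ git status                                                  
On branch main                                                
Changes not staged for commit:                                
                                                              
        modified:   config.yaml                               
        modified:   test_main.py                              
        modified:   README.md                                 
$ █                                                           
                                                              
                                                              
                                                              
                                                              
                                                              
                                                              


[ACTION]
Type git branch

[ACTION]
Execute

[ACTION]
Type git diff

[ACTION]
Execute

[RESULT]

-rw-r--r--  1 user group    42407 Feb  5 10:47 README.md      
drwxr-xr-x  1 user group    49217 Apr 10 10:55 docs/          
-rw-r--r--  1 user group     3203 Feb  6 10:08 config.yaml    
drwxr-xr-x  1 user group     5437 Feb 24 10:57 src/           
$ echo "done"                                                 
done                                                          
$ git status                                                  
On branch main                                                
Changes not staged for commit:                                
                                                              
        modified:   config.yaml                               
        modified:   test_main.py                              
        modified:   README.md                                 
$ git branch                                                  
* main                                                        
  develop                                                     
$ git diff                                                    
diff --git a/main.py b/main.py                                
--- a/main.py                                                 
+++ b/main.py                                                 
@@ -1,3 +1,4 @@                                               
+# updated                                                    
 import sys                                                   
$ █                                                           


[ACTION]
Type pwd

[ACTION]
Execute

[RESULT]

-rw-r--r--  1 user group     3203 Feb  6 10:08 config.yaml    
drwxr-xr-x  1 user group     5437 Feb 24 10:57 src/           
$ echo "done"                                                 
done                                                          
$ git status                                                  
On branch main                                                
Changes not staged for commit:                                
                                                              
        modified:   config.yaml                               
        modified:   test_main.py                              
        modified:   README.md                                 
$ git branch                                                  
* main                                                        
  develop                                                     
$ git diff                                                    
diff --git a/main.py b/main.py                                
--- a/main.py                                                 
+++ b/main.py                                                 
@@ -1,3 +1,4 @@                                               
+# updated                                                    
 import sys                                                   
$ pwd                                                         
/home/user                                                    
$ █                                                           


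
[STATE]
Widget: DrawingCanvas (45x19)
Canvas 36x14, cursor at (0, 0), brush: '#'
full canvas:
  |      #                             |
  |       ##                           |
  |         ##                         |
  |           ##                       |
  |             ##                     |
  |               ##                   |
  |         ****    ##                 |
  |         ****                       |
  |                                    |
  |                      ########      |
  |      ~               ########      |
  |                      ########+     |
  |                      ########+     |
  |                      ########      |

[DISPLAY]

+     #                                      
       ##                                    
         ##                                  
           ##                                
             ##                              
               ##                            
         ****    ##                          
         ****                                
                                             
                      ########               
      ~               ########               
                      ########+              
                      ########+              
                      ########               
                                             
                                             
                                             
                                             
                                             


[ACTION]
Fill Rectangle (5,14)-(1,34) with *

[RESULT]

+     #                                      
       ##     *********************          
         ##   *********************          
           ## *********************          
             #*********************          
              *********************          
         ****    ##                          
         ****                                
                                             
                      ########               
      ~               ########               
                      ########+              
                      ########+              
                      ########               
                                             
                                             
                                             
                                             
                                             


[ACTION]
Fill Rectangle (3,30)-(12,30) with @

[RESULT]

+     #                                      
       ##     *********************          
         ##   *********************          
           ## ****************@****          
             #****************@****          
              ****************@****          
         ****    ##           @              
         ****                 @              
                              @              
                      ########@              
      ~               ########@              
                      ########@              
                      ########@              
                      ########               
                                             
                                             
                                             
                                             
                                             


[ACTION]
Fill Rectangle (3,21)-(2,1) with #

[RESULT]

+     #                                      
       ##     *********************          
 #####################*************          
 #####################********@****          
             #****************@****          
              ****************@****          
         ****    ##           @              
         ****                 @              
                              @              
                      ########@              
      ~               ########@              
                      ########@              
                      ########@              
                      ########               
                                             
                                             
                                             
                                             
                                             


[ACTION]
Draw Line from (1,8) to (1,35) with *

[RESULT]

+     #                                      
       #****************************         
 #####################*************          
 #####################********@****          
             #****************@****          
              ****************@****          
         ****    ##           @              
         ****                 @              
                              @              
                      ########@              
      ~               ########@              
                      ########@              
                      ########@              
                      ########               
                                             
                                             
                                             
                                             
                                             


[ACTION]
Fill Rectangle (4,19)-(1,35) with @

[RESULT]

+     #                                      
       #***********@@@@@@@@@@@@@@@@@         
 ##################@@@@@@@@@@@@@@@@@         
 ##################@@@@@@@@@@@@@@@@@         
             #*****@@@@@@@@@@@@@@@@@         
              ****************@****          
         ****    ##           @              
         ****                 @              
                              @              
                      ########@              
      ~               ########@              
                      ########@              
                      ########@              
                      ########               
                                             
                                             
                                             
                                             
                                             
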